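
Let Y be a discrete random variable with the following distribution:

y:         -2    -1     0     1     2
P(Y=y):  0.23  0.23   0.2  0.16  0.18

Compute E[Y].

E[Y] = Σ y·P(Y=y)
 = (-2)·0.23 + (-1)·0.23 + 0·0.2 + 1·0.16 + 2·0.18
 = (-0.46) + (-0.23) + 0 + 0.16 + 0.36
 = -0.17

-0.17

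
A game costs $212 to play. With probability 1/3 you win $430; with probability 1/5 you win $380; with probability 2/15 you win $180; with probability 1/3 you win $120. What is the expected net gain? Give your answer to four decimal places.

E[payout] = 430·1/3 + 380·1/5 + 180·2/15 + 120·1/3
 = 430/3 + 76 + 24 + 40
 = 850/3
Net = 850/3 - 212 = 214/3

71.3333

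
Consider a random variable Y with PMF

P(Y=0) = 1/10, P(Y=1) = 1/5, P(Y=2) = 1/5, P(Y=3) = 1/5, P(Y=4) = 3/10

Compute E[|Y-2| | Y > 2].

1.6

P(Y > 2) = 1/5 + 3/10 = 1/2.
E[|Y-2| | Y > 2] = [1·1/5 + 2·3/10] / (1/2)
 = 4/5 / (1/2)
 = 8/5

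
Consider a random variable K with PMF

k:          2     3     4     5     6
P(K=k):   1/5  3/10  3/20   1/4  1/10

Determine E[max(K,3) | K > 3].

P(K > 3) = 3/20 + 1/4 + 1/10 = 1/2.
E[max(K,3) | K > 3] = [4·3/20 + 5·1/4 + 6·1/10] / (1/2)
 = 49/20 / (1/2)
 = 49/10

4.9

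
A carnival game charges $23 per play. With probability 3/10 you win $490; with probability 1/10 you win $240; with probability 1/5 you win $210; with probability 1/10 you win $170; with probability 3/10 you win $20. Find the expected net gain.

E[payout] = 490·3/10 + 240·1/10 + 210·1/5 + 170·1/10 + 20·3/10
 = 147 + 24 + 42 + 17 + 6
 = 236
Net = 236 - 23 = 213

213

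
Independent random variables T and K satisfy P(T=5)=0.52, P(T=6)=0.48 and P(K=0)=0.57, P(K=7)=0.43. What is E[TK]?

16.4948

E[TK] = Σ_t Σ_k tk · P(T=t)P(K=k)
 = 0·0.2964 + 35·0.2236 + 0·0.2736 + 42·0.2064
 = 0 + 7.826 + 0 + 8.6688
 = 16.4948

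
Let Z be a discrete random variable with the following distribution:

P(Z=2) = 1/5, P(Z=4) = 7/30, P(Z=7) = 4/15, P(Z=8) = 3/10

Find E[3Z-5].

E[3Z-5] = Σ (3z-5)·P(Z=z)
 = 1·1/5 + 7·7/30 + 16·4/15 + 19·3/10
 = 1/5 + 49/30 + 64/15 + 57/10
 = 59/5

11.8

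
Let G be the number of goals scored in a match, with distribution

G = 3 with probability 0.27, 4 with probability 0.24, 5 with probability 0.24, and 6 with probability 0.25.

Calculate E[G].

E[G] = Σ g·P(G=g)
 = 3·0.27 + 4·0.24 + 5·0.24 + 6·0.25
 = 0.81 + 0.96 + 1.2 + 1.5
 = 4.47

4.47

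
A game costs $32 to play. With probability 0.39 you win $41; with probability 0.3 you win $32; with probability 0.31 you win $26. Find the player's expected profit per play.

E[payout] = 41·0.39 + 32·0.3 + 26·0.31
 = 15.99 + 9.6 + 8.06
 = 33.65
Net = 33.65 - 32 = 1.65

1.65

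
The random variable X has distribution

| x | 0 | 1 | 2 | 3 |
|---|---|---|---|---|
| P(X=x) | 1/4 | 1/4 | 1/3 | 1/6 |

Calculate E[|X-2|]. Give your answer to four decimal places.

E[|X-2|] = Σ |x-2|·P(X=x)
 = 2·1/4 + 1·1/4 + 0·1/3 + 1·1/6
 = 1/2 + 1/4 + 0 + 1/6
 = 11/12

0.9167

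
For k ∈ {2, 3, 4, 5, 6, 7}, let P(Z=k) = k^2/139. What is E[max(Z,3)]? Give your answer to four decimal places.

5.6619

E[max(Z,3)] = Σ max(z,3)·P(Z=z)
 = 3·4/139 + 3·9/139 + 4·16/139 + 5·25/139 + 6·36/139 + 7·49/139
 = 12/139 + 27/139 + 64/139 + 125/139 + 216/139 + 343/139
 = 787/139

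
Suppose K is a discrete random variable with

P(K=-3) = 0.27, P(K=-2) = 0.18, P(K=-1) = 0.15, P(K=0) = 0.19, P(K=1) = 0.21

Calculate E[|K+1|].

1.33

E[|K+1|] = Σ |k+1|·P(K=k)
 = 2·0.27 + 1·0.18 + 0·0.15 + 1·0.19 + 2·0.21
 = 0.54 + 0.18 + 0 + 0.19 + 0.42
 = 1.33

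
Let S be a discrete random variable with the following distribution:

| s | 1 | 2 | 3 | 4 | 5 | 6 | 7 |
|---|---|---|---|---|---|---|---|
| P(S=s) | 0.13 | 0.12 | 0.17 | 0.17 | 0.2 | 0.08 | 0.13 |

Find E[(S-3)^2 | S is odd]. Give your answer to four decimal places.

5.3968

P(S is odd) = 0.13 + 0.17 + 0.2 + 0.13 = 0.63.
E[(S-3)^2 | S is odd] = [4·0.13 + 0·0.17 + 4·0.2 + 16·0.13] / 0.63
 = 3.4 / 0.63
 = 340/63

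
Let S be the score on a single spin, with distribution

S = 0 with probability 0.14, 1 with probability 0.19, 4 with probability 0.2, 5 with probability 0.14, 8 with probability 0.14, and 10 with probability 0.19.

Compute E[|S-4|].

E[|S-4|] = Σ |s-4|·P(S=s)
 = 4·0.14 + 3·0.19 + 0·0.2 + 1·0.14 + 4·0.14 + 6·0.19
 = 0.56 + 0.57 + 0 + 0.14 + 0.56 + 1.14
 = 2.97

2.97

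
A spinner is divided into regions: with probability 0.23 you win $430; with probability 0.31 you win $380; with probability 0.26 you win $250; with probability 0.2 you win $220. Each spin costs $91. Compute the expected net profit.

E[payout] = 430·0.23 + 380·0.31 + 250·0.26 + 220·0.2
 = 98.9 + 117.8 + 65 + 44
 = 325.7
Net = 325.7 - 91 = 234.7

234.7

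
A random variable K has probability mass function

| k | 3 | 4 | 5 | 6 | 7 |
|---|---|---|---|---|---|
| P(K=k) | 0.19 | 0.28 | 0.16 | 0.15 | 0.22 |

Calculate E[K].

4.93

E[K] = Σ k·P(K=k)
 = 3·0.19 + 4·0.28 + 5·0.16 + 6·0.15 + 7·0.22
 = 0.57 + 1.12 + 0.8 + 0.9 + 1.54
 = 4.93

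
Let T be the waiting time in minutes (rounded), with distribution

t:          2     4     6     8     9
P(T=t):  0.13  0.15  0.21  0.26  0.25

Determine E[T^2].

E[T^2] = Σ t^2·P(T=t)
 = 4·0.13 + 16·0.15 + 36·0.21 + 64·0.26 + 81·0.25
 = 0.52 + 2.4 + 7.56 + 16.64 + 20.25
 = 47.37

47.37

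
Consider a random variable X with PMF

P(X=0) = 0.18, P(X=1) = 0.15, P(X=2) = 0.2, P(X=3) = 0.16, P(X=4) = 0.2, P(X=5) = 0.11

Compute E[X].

E[X] = Σ x·P(X=x)
 = 0·0.18 + 1·0.15 + 2·0.2 + 3·0.16 + 4·0.2 + 5·0.11
 = 0 + 0.15 + 0.4 + 0.48 + 0.8 + 0.55
 = 2.38

2.38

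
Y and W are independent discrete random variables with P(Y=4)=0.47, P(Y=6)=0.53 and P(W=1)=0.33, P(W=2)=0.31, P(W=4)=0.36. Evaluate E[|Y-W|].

E[|Y-W|] = Σ_y Σ_w |y-w| · P(Y=y)P(W=w)
 = 3·0.1551 + 2·0.1457 + 0·0.1692 + 5·0.1749 + 4·0.1643 + 2·0.1908
 = 0.4653 + 0.2914 + 0 + 0.8745 + 0.6572 + 0.3816
 = 2.67

2.67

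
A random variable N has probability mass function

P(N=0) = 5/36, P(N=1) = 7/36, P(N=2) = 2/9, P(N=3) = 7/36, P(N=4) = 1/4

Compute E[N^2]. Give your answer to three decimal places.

E[N^2] = Σ n^2·P(N=n)
 = 0·5/36 + 1·7/36 + 4·2/9 + 9·7/36 + 16·1/4
 = 0 + 7/36 + 8/9 + 7/4 + 4
 = 41/6

6.833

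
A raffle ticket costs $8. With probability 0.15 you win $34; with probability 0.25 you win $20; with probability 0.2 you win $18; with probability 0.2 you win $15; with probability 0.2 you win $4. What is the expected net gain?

E[payout] = 34·0.15 + 20·0.25 + 18·0.2 + 15·0.2 + 4·0.2
 = 5.1 + 5 + 3.6 + 3 + 0.8
 = 17.5
Net = 17.5 - 8 = 9.5

9.5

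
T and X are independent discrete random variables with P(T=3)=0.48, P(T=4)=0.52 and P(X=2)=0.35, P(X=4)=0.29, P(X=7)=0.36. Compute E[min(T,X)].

2.988

E[min(T,X)] = Σ_t Σ_x min(t,x) · P(T=t)P(X=x)
 = 2·0.168 + 3·0.1392 + 3·0.1728 + 2·0.182 + 4·0.1508 + 4·0.1872
 = 0.336 + 0.4176 + 0.5184 + 0.364 + 0.6032 + 0.7488
 = 2.988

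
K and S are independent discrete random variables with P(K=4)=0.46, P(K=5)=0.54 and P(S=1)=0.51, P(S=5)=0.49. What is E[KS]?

E[KS] = Σ_k Σ_s ks · P(K=k)P(S=s)
 = 4·0.2346 + 20·0.2254 + 5·0.2754 + 25·0.2646
 = 0.9384 + 4.508 + 1.377 + 6.615
 = 13.4384

13.4384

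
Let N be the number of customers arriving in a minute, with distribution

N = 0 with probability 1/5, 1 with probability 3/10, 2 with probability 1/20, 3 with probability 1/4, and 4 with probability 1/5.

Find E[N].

1.95

E[N] = Σ n·P(N=n)
 = 0·1/5 + 1·3/10 + 2·1/20 + 3·1/4 + 4·1/5
 = 0 + 3/10 + 1/10 + 3/4 + 4/5
 = 39/20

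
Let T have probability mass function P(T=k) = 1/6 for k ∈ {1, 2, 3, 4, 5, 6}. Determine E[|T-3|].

E[|T-3|] = Σ |t-3|·P(T=t)
 = 2·1/6 + 1·1/6 + 0·1/6 + 1·1/6 + 2·1/6 + 3·1/6
 = 1/3 + 1/6 + 0 + 1/6 + 1/3 + 1/2
 = 3/2

1.5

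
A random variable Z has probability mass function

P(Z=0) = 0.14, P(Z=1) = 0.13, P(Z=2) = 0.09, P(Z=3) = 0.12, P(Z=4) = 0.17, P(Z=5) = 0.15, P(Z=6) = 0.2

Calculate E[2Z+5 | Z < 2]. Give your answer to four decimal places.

5.9630

P(Z < 2) = 0.14 + 0.13 = 0.27.
E[2Z+5 | Z < 2] = [5·0.14 + 7·0.13] / 0.27
 = 1.61 / 0.27
 = 161/27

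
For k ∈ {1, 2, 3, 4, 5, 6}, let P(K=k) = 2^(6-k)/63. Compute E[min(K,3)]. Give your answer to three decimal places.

E[min(K,3)] = Σ min(k,3)·P(K=k)
 = 1·32/63 + 2·16/63 + 3·8/63 + 3·4/63 + 3·2/63 + 3·1/63
 = 32/63 + 32/63 + 8/21 + 4/21 + 2/21 + 1/21
 = 109/63

1.730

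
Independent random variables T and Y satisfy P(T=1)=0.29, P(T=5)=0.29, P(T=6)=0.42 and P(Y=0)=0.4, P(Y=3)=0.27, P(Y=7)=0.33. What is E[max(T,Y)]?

E[max(T,Y)] = Σ_t Σ_y max(t,y) · P(T=t)P(Y=y)
 = 1·0.116 + 3·0.0783 + 7·0.0957 + 5·0.116 + 5·0.0783 + 7·0.0957 + 6·0.168 + 6·0.1134 + 7·0.1386
 = 0.116 + 0.2349 + 0.6699 + 0.58 + 0.3915 + 0.6699 + 1.008 + 0.6804 + 0.9702
 = 5.3208

5.3208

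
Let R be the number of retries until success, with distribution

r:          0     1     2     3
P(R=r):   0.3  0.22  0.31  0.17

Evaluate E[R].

E[R] = Σ r·P(R=r)
 = 0·0.3 + 1·0.22 + 2·0.31 + 3·0.17
 = 0 + 0.22 + 0.62 + 0.51
 = 1.35

1.35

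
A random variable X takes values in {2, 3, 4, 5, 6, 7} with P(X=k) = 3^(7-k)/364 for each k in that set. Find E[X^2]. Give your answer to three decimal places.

E[X^2] = Σ x^2·P(X=x)
 = 4·243/364 + 9·81/364 + 16·27/364 + 25·9/364 + 36·3/364 + 49·1/364
 = 243/91 + 729/364 + 108/91 + 225/364 + 27/91 + 7/52
 = 2515/364

6.909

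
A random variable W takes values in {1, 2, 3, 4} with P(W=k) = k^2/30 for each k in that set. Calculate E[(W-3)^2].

0.8

E[(W-3)^2] = Σ (w-3)^2·P(W=w)
 = 4·1/30 + 1·2/15 + 0·3/10 + 1·8/15
 = 2/15 + 2/15 + 0 + 8/15
 = 4/5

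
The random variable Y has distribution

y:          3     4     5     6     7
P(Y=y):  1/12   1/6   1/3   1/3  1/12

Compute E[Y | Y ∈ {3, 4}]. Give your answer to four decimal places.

3.6667

P(Y ∈ {3, 4}) = 1/12 + 1/6 = 1/4.
E[Y | Y ∈ {3, 4}] = [3·1/12 + 4·1/6] / (1/4)
 = 11/12 / (1/4)
 = 11/3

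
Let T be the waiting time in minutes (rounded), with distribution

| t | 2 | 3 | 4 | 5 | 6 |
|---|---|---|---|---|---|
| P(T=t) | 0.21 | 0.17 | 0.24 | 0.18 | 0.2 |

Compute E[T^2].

17.91

E[T^2] = Σ t^2·P(T=t)
 = 4·0.21 + 9·0.17 + 16·0.24 + 25·0.18 + 36·0.2
 = 0.84 + 1.53 + 3.84 + 4.5 + 7.2
 = 17.91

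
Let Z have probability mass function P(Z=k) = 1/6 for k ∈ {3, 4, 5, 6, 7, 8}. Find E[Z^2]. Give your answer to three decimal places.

E[Z^2] = Σ z^2·P(Z=z)
 = 9·1/6 + 16·1/6 + 25·1/6 + 36·1/6 + 49·1/6 + 64·1/6
 = 3/2 + 8/3 + 25/6 + 6 + 49/6 + 32/3
 = 199/6

33.167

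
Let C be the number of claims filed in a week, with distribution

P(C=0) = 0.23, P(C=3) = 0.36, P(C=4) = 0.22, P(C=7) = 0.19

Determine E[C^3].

88.97

E[C^3] = Σ c^3·P(C=c)
 = 0·0.23 + 27·0.36 + 64·0.22 + 343·0.19
 = 0 + 9.72 + 14.08 + 65.17
 = 88.97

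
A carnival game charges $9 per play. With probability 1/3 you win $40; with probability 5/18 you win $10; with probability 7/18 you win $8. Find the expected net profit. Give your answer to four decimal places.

10.2222

E[payout] = 40·1/3 + 10·5/18 + 8·7/18
 = 40/3 + 25/9 + 28/9
 = 173/9
Net = 173/9 - 9 = 92/9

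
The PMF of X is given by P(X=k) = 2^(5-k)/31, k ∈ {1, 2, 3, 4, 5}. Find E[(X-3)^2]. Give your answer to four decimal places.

2.5161

E[(X-3)^2] = Σ (x-3)^2·P(X=x)
 = 4·16/31 + 1·8/31 + 0·4/31 + 1·2/31 + 4·1/31
 = 64/31 + 8/31 + 0 + 2/31 + 4/31
 = 78/31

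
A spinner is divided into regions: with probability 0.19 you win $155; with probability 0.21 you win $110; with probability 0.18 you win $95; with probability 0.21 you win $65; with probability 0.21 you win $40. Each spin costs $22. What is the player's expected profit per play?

E[payout] = 155·0.19 + 110·0.21 + 95·0.18 + 65·0.21 + 40·0.21
 = 29.45 + 23.1 + 17.1 + 13.65 + 8.4
 = 91.7
Net = 91.7 - 22 = 69.7

69.7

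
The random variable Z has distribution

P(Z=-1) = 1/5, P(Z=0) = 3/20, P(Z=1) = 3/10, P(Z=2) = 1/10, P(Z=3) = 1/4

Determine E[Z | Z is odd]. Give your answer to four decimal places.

1.1333

P(Z is odd) = 1/5 + 3/10 + 1/4 = 3/4.
E[Z | Z is odd] = [(-1)·1/5 + 1·3/10 + 3·1/4] / (3/4)
 = 17/20 / (3/4)
 = 17/15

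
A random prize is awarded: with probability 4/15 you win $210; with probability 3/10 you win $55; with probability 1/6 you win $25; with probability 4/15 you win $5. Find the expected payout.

78

E[payout] = 210·4/15 + 55·3/10 + 25·1/6 + 5·4/15
 = 56 + 33/2 + 25/6 + 4/3
 = 78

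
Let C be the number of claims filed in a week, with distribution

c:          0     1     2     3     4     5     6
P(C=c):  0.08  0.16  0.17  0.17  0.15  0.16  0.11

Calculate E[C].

E[C] = Σ c·P(C=c)
 = 0·0.08 + 1·0.16 + 2·0.17 + 3·0.17 + 4·0.15 + 5·0.16 + 6·0.11
 = 0 + 0.16 + 0.34 + 0.51 + 0.6 + 0.8 + 0.66
 = 3.07

3.07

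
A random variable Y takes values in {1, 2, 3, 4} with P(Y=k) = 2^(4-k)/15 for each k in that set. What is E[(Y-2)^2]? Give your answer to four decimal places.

0.9333

E[(Y-2)^2] = Σ (y-2)^2·P(Y=y)
 = 1·8/15 + 0·4/15 + 1·2/15 + 4·1/15
 = 8/15 + 0 + 2/15 + 4/15
 = 14/15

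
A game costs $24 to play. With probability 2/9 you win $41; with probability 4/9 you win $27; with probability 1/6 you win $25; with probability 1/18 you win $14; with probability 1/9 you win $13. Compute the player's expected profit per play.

3.5

E[payout] = 41·2/9 + 27·4/9 + 25·1/6 + 14·1/18 + 13·1/9
 = 82/9 + 12 + 25/6 + 7/9 + 13/9
 = 55/2
Net = 55/2 - 24 = 7/2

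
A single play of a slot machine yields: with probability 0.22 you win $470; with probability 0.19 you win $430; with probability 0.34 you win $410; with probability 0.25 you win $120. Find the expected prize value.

354.5

E[payout] = 470·0.22 + 430·0.19 + 410·0.34 + 120·0.25
 = 103.4 + 81.7 + 139.4 + 30
 = 354.5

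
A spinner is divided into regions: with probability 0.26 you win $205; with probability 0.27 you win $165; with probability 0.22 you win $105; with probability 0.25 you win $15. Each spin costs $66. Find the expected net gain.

58.7

E[payout] = 205·0.26 + 165·0.27 + 105·0.22 + 15·0.25
 = 53.3 + 44.55 + 23.1 + 3.75
 = 124.7
Net = 124.7 - 66 = 58.7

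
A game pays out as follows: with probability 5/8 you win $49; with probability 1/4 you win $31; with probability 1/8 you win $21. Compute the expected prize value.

41

E[payout] = 49·5/8 + 31·1/4 + 21·1/8
 = 245/8 + 31/4 + 21/8
 = 41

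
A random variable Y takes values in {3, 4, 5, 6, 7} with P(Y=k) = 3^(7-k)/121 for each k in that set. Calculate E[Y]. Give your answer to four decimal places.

3.4793

E[Y] = Σ y·P(Y=y)
 = 3·81/121 + 4·27/121 + 5·9/121 + 6·3/121 + 7·1/121
 = 243/121 + 108/121 + 45/121 + 18/121 + 7/121
 = 421/121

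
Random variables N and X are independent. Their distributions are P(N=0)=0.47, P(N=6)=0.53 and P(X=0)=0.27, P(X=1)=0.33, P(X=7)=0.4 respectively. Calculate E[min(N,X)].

1.4469

E[min(N,X)] = Σ_n Σ_x min(n,x) · P(N=n)P(X=x)
 = 0·0.1269 + 0·0.1551 + 0·0.188 + 0·0.1431 + 1·0.1749 + 6·0.212
 = 0 + 0 + 0 + 0 + 0.1749 + 1.272
 = 1.4469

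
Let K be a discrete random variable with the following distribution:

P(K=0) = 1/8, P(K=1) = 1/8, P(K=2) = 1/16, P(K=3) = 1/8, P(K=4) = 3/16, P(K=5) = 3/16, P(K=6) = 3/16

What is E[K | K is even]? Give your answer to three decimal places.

3.556

P(K is even) = 1/8 + 1/16 + 3/16 + 3/16 = 9/16.
E[K | K is even] = [0·1/8 + 2·1/16 + 4·3/16 + 6·3/16] / (9/16)
 = 2 / (9/16)
 = 32/9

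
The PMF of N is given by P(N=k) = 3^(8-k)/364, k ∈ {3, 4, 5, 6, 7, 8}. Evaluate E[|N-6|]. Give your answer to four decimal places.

2.5357

E[|N-6|] = Σ |n-6|·P(N=n)
 = 3·243/364 + 2·81/364 + 1·27/364 + 0·9/364 + 1·3/364 + 2·1/364
 = 729/364 + 81/182 + 27/364 + 0 + 3/364 + 1/182
 = 71/28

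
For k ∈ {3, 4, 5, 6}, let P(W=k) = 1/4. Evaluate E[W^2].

E[W^2] = Σ w^2·P(W=w)
 = 9·1/4 + 16·1/4 + 25·1/4 + 36·1/4
 = 9/4 + 4 + 25/4 + 9
 = 43/2

21.5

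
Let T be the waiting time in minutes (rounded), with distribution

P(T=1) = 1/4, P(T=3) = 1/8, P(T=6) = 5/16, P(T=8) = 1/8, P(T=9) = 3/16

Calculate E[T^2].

35.8125

E[T^2] = Σ t^2·P(T=t)
 = 1·1/4 + 9·1/8 + 36·5/16 + 64·1/8 + 81·3/16
 = 1/4 + 9/8 + 45/4 + 8 + 243/16
 = 573/16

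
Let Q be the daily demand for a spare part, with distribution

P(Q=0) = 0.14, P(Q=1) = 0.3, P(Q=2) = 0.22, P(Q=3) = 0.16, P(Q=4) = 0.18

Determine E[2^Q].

E[2^Q] = Σ 2^q·P(Q=q)
 = 1·0.14 + 2·0.3 + 4·0.22 + 8·0.16 + 16·0.18
 = 0.14 + 0.6 + 0.88 + 1.28 + 2.88
 = 5.78

5.78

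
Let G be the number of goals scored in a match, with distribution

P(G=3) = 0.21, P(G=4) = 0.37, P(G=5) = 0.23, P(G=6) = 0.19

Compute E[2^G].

27.12

E[2^G] = Σ 2^g·P(G=g)
 = 8·0.21 + 16·0.37 + 32·0.23 + 64·0.19
 = 1.68 + 5.92 + 7.36 + 12.16
 = 27.12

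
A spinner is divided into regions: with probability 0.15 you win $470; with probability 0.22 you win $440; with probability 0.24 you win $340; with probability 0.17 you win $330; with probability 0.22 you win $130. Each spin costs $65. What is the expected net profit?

268.6

E[payout] = 470·0.15 + 440·0.22 + 340·0.24 + 330·0.17 + 130·0.22
 = 70.5 + 96.8 + 81.6 + 56.1 + 28.6
 = 333.6
Net = 333.6 - 65 = 268.6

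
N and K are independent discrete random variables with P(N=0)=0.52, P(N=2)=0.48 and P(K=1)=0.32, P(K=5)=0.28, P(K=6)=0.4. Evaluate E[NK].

E[NK] = Σ_n Σ_k nk · P(N=n)P(K=k)
 = 0·0.1664 + 0·0.1456 + 0·0.208 + 2·0.1536 + 10·0.1344 + 12·0.192
 = 0 + 0 + 0 + 0.3072 + 1.344 + 2.304
 = 3.9552

3.9552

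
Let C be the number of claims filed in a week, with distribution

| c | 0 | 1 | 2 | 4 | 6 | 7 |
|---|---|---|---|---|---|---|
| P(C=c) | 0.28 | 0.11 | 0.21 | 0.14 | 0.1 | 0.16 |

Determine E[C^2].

E[C^2] = Σ c^2·P(C=c)
 = 0·0.28 + 1·0.11 + 4·0.21 + 16·0.14 + 36·0.1 + 49·0.16
 = 0 + 0.11 + 0.84 + 2.24 + 3.6 + 7.84
 = 14.63

14.63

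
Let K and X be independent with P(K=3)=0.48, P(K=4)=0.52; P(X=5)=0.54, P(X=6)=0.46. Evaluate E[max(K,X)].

E[max(K,X)] = Σ_k Σ_x max(k,x) · P(K=k)P(X=x)
 = 5·0.2592 + 6·0.2208 + 5·0.2808 + 6·0.2392
 = 1.296 + 1.3248 + 1.404 + 1.4352
 = 5.46

5.46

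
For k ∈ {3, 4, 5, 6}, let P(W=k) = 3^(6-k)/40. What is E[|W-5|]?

E[|W-5|] = Σ |w-5|·P(W=w)
 = 2·27/40 + 1·9/40 + 0·3/40 + 1·1/40
 = 27/20 + 9/40 + 0 + 1/40
 = 8/5

1.6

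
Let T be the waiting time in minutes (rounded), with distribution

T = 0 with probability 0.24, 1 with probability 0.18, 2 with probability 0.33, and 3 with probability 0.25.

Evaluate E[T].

E[T] = Σ t·P(T=t)
 = 0·0.24 + 1·0.18 + 2·0.33 + 3·0.25
 = 0 + 0.18 + 0.66 + 0.75
 = 1.59

1.59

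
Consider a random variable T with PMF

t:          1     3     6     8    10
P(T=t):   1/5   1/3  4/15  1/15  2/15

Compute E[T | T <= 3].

2.25

P(T <= 3) = 1/5 + 1/3 = 8/15.
E[T | T <= 3] = [1·1/5 + 3·1/3] / (8/15)
 = 6/5 / (8/15)
 = 9/4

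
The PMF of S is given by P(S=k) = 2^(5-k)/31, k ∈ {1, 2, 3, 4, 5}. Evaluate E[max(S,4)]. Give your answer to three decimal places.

E[max(S,4)] = Σ max(s,4)·P(S=s)
 = 4·16/31 + 4·8/31 + 4·4/31 + 4·2/31 + 5·1/31
 = 64/31 + 32/31 + 16/31 + 8/31 + 5/31
 = 125/31

4.032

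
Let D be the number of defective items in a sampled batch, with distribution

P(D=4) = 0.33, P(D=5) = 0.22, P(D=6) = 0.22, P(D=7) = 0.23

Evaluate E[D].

5.35

E[D] = Σ d·P(D=d)
 = 4·0.33 + 5·0.22 + 6·0.22 + 7·0.23
 = 1.32 + 1.1 + 1.32 + 1.61
 = 5.35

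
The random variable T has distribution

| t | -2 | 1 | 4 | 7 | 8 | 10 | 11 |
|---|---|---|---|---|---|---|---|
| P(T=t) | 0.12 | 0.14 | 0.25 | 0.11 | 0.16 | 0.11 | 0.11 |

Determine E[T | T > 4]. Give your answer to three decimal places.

P(T > 4) = 0.11 + 0.16 + 0.11 + 0.11 = 0.49.
E[T | T > 4] = [7·0.11 + 8·0.16 + 10·0.11 + 11·0.11] / 0.49
 = 4.36 / 0.49
 = 436/49

8.898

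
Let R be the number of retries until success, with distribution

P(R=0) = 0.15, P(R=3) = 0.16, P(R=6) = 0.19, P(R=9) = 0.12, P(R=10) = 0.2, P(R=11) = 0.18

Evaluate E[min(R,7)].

5.12

E[min(R,7)] = Σ min(r,7)·P(R=r)
 = 0·0.15 + 3·0.16 + 6·0.19 + 7·0.12 + 7·0.2 + 7·0.18
 = 0 + 0.48 + 1.14 + 0.84 + 1.4 + 1.26
 = 5.12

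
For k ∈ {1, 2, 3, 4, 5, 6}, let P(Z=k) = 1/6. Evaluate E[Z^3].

73.5

E[Z^3] = Σ z^3·P(Z=z)
 = 1·1/6 + 8·1/6 + 27·1/6 + 64·1/6 + 125·1/6 + 216·1/6
 = 1/6 + 4/3 + 9/2 + 32/3 + 125/6 + 36
 = 147/2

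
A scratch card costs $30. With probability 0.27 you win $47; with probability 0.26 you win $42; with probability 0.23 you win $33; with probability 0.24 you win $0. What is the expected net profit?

E[payout] = 47·0.27 + 42·0.26 + 33·0.23 + 0·0.24
 = 12.69 + 10.92 + 7.59 + 0
 = 31.2
Net = 31.2 - 30 = 1.2

1.2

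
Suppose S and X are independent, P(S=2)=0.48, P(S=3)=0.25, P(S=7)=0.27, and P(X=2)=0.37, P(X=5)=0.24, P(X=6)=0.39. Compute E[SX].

E[SX] = Σ_s Σ_x sx · P(S=s)P(X=x)
 = 4·0.1776 + 10·0.1152 + 12·0.1872 + 6·0.0925 + 15·0.06 + 18·0.0975 + 14·0.0999 + 35·0.0648 + 42·0.1053
 = 0.7104 + 1.152 + 2.2464 + 0.555 + 0.9 + 1.755 + 1.3986 + 2.268 + 4.4226
 = 15.408

15.408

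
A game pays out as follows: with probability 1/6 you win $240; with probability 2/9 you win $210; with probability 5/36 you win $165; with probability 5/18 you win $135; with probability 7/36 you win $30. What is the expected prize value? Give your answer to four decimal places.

E[payout] = 240·1/6 + 210·2/9 + 165·5/36 + 135·5/18 + 30·7/36
 = 40 + 140/3 + 275/12 + 75/2 + 35/6
 = 1835/12

152.9167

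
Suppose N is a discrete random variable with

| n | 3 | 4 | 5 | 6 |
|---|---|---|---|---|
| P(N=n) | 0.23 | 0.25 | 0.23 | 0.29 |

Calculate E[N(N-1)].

17.68

E[N(N-1)] = Σ n(n-1)·P(N=n)
 = 6·0.23 + 12·0.25 + 20·0.23 + 30·0.29
 = 1.38 + 3 + 4.6 + 8.7
 = 17.68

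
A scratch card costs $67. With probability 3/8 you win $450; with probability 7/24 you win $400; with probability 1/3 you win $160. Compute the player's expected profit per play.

271.75

E[payout] = 450·3/8 + 400·7/24 + 160·1/3
 = 675/4 + 350/3 + 160/3
 = 1355/4
Net = 1355/4 - 67 = 1087/4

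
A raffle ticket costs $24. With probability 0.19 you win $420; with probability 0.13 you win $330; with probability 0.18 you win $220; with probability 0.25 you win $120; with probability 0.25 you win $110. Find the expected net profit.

195.8

E[payout] = 420·0.19 + 330·0.13 + 220·0.18 + 120·0.25 + 110·0.25
 = 79.8 + 42.9 + 39.6 + 30 + 27.5
 = 219.8
Net = 219.8 - 24 = 195.8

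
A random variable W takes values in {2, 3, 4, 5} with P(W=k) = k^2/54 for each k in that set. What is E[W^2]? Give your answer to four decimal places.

E[W^2] = Σ w^2·P(W=w)
 = 4·2/27 + 9·1/6 + 16·8/27 + 25·25/54
 = 8/27 + 3/2 + 128/27 + 625/54
 = 163/9

18.1111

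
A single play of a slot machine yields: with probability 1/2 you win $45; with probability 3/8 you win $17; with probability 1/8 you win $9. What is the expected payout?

E[payout] = 45·1/2 + 17·3/8 + 9·1/8
 = 45/2 + 51/8 + 9/8
 = 30

30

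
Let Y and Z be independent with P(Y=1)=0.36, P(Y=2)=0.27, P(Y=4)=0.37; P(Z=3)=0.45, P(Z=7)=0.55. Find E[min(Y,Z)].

2.2135

E[min(Y,Z)] = Σ_y Σ_z min(y,z) · P(Y=y)P(Z=z)
 = 1·0.162 + 1·0.198 + 2·0.1215 + 2·0.1485 + 3·0.1665 + 4·0.2035
 = 0.162 + 0.198 + 0.243 + 0.297 + 0.4995 + 0.814
 = 2.2135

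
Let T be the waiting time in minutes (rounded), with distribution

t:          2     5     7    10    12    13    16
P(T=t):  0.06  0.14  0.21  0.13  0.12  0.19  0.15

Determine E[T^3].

E[T^3] = Σ t^3·P(T=t)
 = 8·0.06 + 125·0.14 + 343·0.21 + 1000·0.13 + 1728·0.12 + 2197·0.19 + 4096·0.15
 = 0.48 + 17.5 + 72.03 + 130 + 207.36 + 417.43 + 614.4
 = 1459.2

1459.2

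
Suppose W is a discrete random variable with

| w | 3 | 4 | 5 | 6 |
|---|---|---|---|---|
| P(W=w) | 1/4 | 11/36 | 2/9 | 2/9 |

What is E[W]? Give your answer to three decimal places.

E[W] = Σ w·P(W=w)
 = 3·1/4 + 4·11/36 + 5·2/9 + 6·2/9
 = 3/4 + 11/9 + 10/9 + 4/3
 = 53/12

4.417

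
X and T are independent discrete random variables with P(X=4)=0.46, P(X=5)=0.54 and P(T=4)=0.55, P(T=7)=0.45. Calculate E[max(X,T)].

E[max(X,T)] = Σ_x Σ_t max(x,t) · P(X=x)P(T=t)
 = 4·0.253 + 7·0.207 + 5·0.297 + 7·0.243
 = 1.012 + 1.449 + 1.485 + 1.701
 = 5.647

5.647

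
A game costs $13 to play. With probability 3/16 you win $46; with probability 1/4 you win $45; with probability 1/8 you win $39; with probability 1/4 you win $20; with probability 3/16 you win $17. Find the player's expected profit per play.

19.9375

E[payout] = 46·3/16 + 45·1/4 + 39·1/8 + 20·1/4 + 17·3/16
 = 69/8 + 45/4 + 39/8 + 5 + 51/16
 = 527/16
Net = 527/16 - 13 = 319/16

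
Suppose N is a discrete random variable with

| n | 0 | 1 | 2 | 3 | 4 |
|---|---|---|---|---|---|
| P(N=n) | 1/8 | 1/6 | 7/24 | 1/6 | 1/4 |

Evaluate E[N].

2.25

E[N] = Σ n·P(N=n)
 = 0·1/8 + 1·1/6 + 2·7/24 + 3·1/6 + 4·1/4
 = 0 + 1/6 + 7/12 + 1/2 + 1
 = 9/4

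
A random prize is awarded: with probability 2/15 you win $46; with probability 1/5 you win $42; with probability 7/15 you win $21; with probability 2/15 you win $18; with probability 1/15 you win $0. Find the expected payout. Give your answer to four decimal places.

26.7333

E[payout] = 46·2/15 + 42·1/5 + 21·7/15 + 18·2/15 + 0·1/15
 = 92/15 + 42/5 + 49/5 + 12/5 + 0
 = 401/15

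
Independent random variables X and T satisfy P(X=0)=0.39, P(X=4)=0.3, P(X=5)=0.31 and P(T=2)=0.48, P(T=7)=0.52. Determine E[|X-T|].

E[|X-T|] = Σ_x Σ_t |x-t| · P(X=x)P(T=t)
 = 2·0.1872 + 7·0.2028 + 2·0.144 + 3·0.156 + 3·0.1488 + 2·0.1612
 = 0.3744 + 1.4196 + 0.288 + 0.468 + 0.4464 + 0.3224
 = 3.3188

3.3188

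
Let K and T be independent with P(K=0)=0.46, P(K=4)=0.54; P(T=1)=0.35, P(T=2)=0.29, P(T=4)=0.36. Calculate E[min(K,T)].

1.2798

E[min(K,T)] = Σ_k Σ_t min(k,t) · P(K=k)P(T=t)
 = 0·0.161 + 0·0.1334 + 0·0.1656 + 1·0.189 + 2·0.1566 + 4·0.1944
 = 0 + 0 + 0 + 0.189 + 0.3132 + 0.7776
 = 1.2798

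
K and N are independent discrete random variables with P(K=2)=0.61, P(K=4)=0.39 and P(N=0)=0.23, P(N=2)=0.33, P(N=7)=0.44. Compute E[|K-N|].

E[|K-N|] = Σ_k Σ_n |k-n| · P(K=k)P(N=n)
 = 2·0.1403 + 0·0.2013 + 5·0.2684 + 4·0.0897 + 2·0.1287 + 3·0.1716
 = 0.2806 + 0 + 1.342 + 0.3588 + 0.2574 + 0.5148
 = 2.7536

2.7536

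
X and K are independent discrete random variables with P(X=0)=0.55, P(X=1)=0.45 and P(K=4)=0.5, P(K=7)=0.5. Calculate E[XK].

2.475

E[XK] = Σ_x Σ_k xk · P(X=x)P(K=k)
 = 0·0.275 + 0·0.275 + 4·0.225 + 7·0.225
 = 0 + 0 + 0.9 + 1.575
 = 2.475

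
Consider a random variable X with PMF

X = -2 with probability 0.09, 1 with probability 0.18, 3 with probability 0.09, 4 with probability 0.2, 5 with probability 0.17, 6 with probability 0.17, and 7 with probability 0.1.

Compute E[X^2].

E[X^2] = Σ x^2·P(X=x)
 = 4·0.09 + 1·0.18 + 9·0.09 + 16·0.2 + 25·0.17 + 36·0.17 + 49·0.1
 = 0.36 + 0.18 + 0.81 + 3.2 + 4.25 + 6.12 + 4.9
 = 19.82

19.82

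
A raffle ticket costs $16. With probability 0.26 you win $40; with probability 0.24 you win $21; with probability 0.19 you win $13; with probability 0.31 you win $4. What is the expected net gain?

E[payout] = 40·0.26 + 21·0.24 + 13·0.19 + 4·0.31
 = 10.4 + 5.04 + 2.47 + 1.24
 = 19.15
Net = 19.15 - 16 = 3.15

3.15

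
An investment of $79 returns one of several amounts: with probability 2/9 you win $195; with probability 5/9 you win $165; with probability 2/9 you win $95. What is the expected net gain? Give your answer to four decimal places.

E[payout] = 195·2/9 + 165·5/9 + 95·2/9
 = 130/3 + 275/3 + 190/9
 = 1405/9
Net = 1405/9 - 79 = 694/9

77.1111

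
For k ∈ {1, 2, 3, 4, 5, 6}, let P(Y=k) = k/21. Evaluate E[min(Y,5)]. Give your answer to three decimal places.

4.048

E[min(Y,5)] = Σ min(y,5)·P(Y=y)
 = 1·1/21 + 2·2/21 + 3·1/7 + 4·4/21 + 5·5/21 + 5·2/7
 = 1/21 + 4/21 + 3/7 + 16/21 + 25/21 + 10/7
 = 85/21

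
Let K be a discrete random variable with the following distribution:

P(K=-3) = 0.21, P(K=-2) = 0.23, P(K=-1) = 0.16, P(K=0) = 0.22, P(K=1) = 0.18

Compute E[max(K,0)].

E[max(K,0)] = Σ max(k,0)·P(K=k)
 = 0·0.21 + 0·0.23 + 0·0.16 + 0·0.22 + 1·0.18
 = 0 + 0 + 0 + 0 + 0.18
 = 0.18

0.18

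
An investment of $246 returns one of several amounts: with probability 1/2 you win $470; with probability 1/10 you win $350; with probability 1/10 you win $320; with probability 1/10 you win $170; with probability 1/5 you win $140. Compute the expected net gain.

E[payout] = 470·1/2 + 350·1/10 + 320·1/10 + 170·1/10 + 140·1/5
 = 235 + 35 + 32 + 17 + 28
 = 347
Net = 347 - 246 = 101

101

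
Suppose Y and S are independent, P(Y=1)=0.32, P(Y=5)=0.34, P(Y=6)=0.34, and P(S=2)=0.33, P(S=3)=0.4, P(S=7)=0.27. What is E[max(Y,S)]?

E[max(Y,S)] = Σ_y Σ_s max(y,s) · P(Y=y)P(S=s)
 = 2·0.1056 + 3·0.128 + 7·0.0864 + 5·0.1122 + 5·0.136 + 7·0.0918 + 6·0.1122 + 6·0.136 + 7·0.0918
 = 0.2112 + 0.384 + 0.6048 + 0.561 + 0.68 + 0.6426 + 0.6732 + 0.816 + 0.6426
 = 5.2154

5.2154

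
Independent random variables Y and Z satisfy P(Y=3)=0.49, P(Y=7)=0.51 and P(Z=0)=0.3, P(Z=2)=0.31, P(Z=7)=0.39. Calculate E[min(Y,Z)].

2.5856

E[min(Y,Z)] = Σ_y Σ_z min(y,z) · P(Y=y)P(Z=z)
 = 0·0.147 + 2·0.1519 + 3·0.1911 + 0·0.153 + 2·0.1581 + 7·0.1989
 = 0 + 0.3038 + 0.5733 + 0 + 0.3162 + 1.3923
 = 2.5856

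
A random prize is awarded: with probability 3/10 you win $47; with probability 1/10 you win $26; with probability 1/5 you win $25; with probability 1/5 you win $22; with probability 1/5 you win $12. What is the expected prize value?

28.5

E[payout] = 47·3/10 + 26·1/10 + 25·1/5 + 22·1/5 + 12·1/5
 = 141/10 + 13/5 + 5 + 22/5 + 12/5
 = 57/2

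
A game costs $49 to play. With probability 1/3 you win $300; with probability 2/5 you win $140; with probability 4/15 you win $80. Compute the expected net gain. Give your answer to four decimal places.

E[payout] = 300·1/3 + 140·2/5 + 80·4/15
 = 100 + 56 + 64/3
 = 532/3
Net = 532/3 - 49 = 385/3

128.3333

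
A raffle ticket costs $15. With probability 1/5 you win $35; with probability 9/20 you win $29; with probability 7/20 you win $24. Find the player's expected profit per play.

13.45

E[payout] = 35·1/5 + 29·9/20 + 24·7/20
 = 7 + 261/20 + 42/5
 = 569/20
Net = 569/20 - 15 = 269/20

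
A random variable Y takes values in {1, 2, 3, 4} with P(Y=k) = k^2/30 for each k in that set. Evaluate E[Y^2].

11.8

E[Y^2] = Σ y^2·P(Y=y)
 = 1·1/30 + 4·2/15 + 9·3/10 + 16·8/15
 = 1/30 + 8/15 + 27/10 + 128/15
 = 59/5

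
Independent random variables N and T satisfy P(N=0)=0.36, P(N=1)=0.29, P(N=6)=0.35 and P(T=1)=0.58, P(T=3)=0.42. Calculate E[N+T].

E[N+T] = Σ_n Σ_t (n+t) · P(N=n)P(T=t)
 = 1·0.2088 + 3·0.1512 + 2·0.1682 + 4·0.1218 + 7·0.203 + 9·0.147
 = 0.2088 + 0.4536 + 0.3364 + 0.4872 + 1.421 + 1.323
 = 4.23

4.23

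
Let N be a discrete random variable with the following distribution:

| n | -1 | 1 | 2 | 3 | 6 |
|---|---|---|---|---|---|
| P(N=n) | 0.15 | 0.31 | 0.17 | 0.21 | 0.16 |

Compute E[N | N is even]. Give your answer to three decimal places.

3.939

P(N is even) = 0.17 + 0.16 = 0.33.
E[N | N is even] = [2·0.17 + 6·0.16] / 0.33
 = 1.3 / 0.33
 = 130/33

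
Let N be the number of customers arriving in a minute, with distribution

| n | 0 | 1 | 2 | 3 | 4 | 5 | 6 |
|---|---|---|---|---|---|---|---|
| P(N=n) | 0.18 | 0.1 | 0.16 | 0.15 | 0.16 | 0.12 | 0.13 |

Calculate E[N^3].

E[N^3] = Σ n^3·P(N=n)
 = 0·0.18 + 1·0.1 + 8·0.16 + 27·0.15 + 64·0.16 + 125·0.12 + 216·0.13
 = 0 + 0.1 + 1.28 + 4.05 + 10.24 + 15 + 28.08
 = 58.75

58.75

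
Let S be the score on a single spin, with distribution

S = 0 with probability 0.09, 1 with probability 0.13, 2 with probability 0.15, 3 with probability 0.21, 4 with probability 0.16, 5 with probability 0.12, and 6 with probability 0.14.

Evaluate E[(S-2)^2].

E[(S-2)^2] = Σ (s-2)^2·P(S=s)
 = 4·0.09 + 1·0.13 + 0·0.15 + 1·0.21 + 4·0.16 + 9·0.12 + 16·0.14
 = 0.36 + 0.13 + 0 + 0.21 + 0.64 + 1.08 + 2.24
 = 4.66

4.66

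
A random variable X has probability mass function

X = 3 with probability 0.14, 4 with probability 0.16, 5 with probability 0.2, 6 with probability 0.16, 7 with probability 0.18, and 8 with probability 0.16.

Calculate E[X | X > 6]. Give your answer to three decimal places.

7.471

P(X > 6) = 0.18 + 0.16 = 0.34.
E[X | X > 6] = [7·0.18 + 8·0.16] / 0.34
 = 2.54 / 0.34
 = 127/17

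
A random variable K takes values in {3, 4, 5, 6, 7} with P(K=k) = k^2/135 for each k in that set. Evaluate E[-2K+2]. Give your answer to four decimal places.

E[-2K+2] = Σ (-2k+2)·P(K=k)
 = (-4)·1/15 + (-6)·16/135 + (-8)·5/27 + (-10)·4/15 + (-12)·49/135
 = (-4/15) + (-32/45) + (-40/27) + (-8/3) + (-196/45)
 = -256/27

-9.4815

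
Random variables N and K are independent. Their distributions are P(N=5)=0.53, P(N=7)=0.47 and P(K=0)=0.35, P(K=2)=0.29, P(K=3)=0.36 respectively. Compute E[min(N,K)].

1.66

E[min(N,K)] = Σ_n Σ_k min(n,k) · P(N=n)P(K=k)
 = 0·0.1855 + 2·0.1537 + 3·0.1908 + 0·0.1645 + 2·0.1363 + 3·0.1692
 = 0 + 0.3074 + 0.5724 + 0 + 0.2726 + 0.5076
 = 1.66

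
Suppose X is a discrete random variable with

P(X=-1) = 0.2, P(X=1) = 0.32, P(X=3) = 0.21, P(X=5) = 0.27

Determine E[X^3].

39.54

E[X^3] = Σ x^3·P(X=x)
 = (-1)·0.2 + 1·0.32 + 27·0.21 + 125·0.27
 = (-0.2) + 0.32 + 5.67 + 33.75
 = 39.54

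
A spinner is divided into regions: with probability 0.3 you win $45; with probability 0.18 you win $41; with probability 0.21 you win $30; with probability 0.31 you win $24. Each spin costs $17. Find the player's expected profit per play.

E[payout] = 45·0.3 + 41·0.18 + 30·0.21 + 24·0.31
 = 13.5 + 7.38 + 6.3 + 7.44
 = 34.62
Net = 34.62 - 17 = 17.62

17.62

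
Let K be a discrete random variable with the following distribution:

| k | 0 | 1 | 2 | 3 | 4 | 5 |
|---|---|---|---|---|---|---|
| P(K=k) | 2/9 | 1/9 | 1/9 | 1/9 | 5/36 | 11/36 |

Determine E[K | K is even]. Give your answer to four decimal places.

P(K is even) = 2/9 + 1/9 + 5/36 = 17/36.
E[K | K is even] = [0·2/9 + 2·1/9 + 4·5/36] / (17/36)
 = 7/9 / (17/36)
 = 28/17

1.6471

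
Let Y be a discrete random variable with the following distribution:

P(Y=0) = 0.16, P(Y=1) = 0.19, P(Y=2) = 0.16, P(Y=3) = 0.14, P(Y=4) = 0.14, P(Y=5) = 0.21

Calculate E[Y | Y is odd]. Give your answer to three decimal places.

P(Y is odd) = 0.19 + 0.14 + 0.21 = 0.54.
E[Y | Y is odd] = [1·0.19 + 3·0.14 + 5·0.21] / 0.54
 = 1.66 / 0.54
 = 83/27

3.074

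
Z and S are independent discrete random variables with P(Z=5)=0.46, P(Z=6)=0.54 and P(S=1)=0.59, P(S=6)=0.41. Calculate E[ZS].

E[ZS] = Σ_z Σ_s zs · P(Z=z)P(S=s)
 = 5·0.2714 + 30·0.1886 + 6·0.3186 + 36·0.2214
 = 1.357 + 5.658 + 1.9116 + 7.9704
 = 16.897

16.897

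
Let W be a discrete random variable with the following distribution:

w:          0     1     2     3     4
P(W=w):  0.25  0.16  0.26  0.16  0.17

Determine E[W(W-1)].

3.52

E[W(W-1)] = Σ w(w-1)·P(W=w)
 = 0·0.25 + 0·0.16 + 2·0.26 + 6·0.16 + 12·0.17
 = 0 + 0 + 0.52 + 0.96 + 2.04
 = 3.52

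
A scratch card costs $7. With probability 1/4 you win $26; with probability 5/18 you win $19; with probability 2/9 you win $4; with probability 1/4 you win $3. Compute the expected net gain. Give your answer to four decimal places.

6.4167

E[payout] = 26·1/4 + 19·5/18 + 4·2/9 + 3·1/4
 = 13/2 + 95/18 + 8/9 + 3/4
 = 161/12
Net = 161/12 - 7 = 77/12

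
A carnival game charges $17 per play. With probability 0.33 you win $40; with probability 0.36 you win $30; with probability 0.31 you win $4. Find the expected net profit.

E[payout] = 40·0.33 + 30·0.36 + 4·0.31
 = 13.2 + 10.8 + 1.24
 = 25.24
Net = 25.24 - 17 = 8.24

8.24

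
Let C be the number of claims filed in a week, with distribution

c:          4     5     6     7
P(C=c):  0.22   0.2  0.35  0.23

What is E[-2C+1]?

-10.18

E[-2C+1] = Σ (-2c+1)·P(C=c)
 = (-7)·0.22 + (-9)·0.2 + (-11)·0.35 + (-13)·0.23
 = (-1.54) + (-1.8) + (-3.85) + (-2.99)
 = -10.18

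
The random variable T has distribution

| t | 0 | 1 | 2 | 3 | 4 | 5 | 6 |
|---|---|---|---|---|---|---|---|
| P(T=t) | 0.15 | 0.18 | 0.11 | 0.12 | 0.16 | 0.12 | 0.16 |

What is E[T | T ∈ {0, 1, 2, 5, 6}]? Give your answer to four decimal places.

2.7222

P(T ∈ {0, 1, 2, 5, 6}) = 0.15 + 0.18 + 0.11 + 0.12 + 0.16 = 0.72.
E[T | T ∈ {0, 1, 2, 5, 6}] = [0·0.15 + 1·0.18 + 2·0.11 + 5·0.12 + 6·0.16] / 0.72
 = 1.96 / 0.72
 = 49/18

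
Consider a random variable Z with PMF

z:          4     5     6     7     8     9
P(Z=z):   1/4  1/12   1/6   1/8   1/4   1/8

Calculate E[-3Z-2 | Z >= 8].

P(Z >= 8) = 1/4 + 1/8 = 3/8.
E[-3Z-2 | Z >= 8] = [(-26)·1/4 + (-29)·1/8] / (3/8)
 = -81/8 / (3/8)
 = -27

-27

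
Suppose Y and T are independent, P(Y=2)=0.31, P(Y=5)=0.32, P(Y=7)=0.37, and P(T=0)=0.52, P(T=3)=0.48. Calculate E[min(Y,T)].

E[min(Y,T)] = Σ_y Σ_t min(y,t) · P(Y=y)P(T=t)
 = 0·0.1612 + 2·0.1488 + 0·0.1664 + 3·0.1536 + 0·0.1924 + 3·0.1776
 = 0 + 0.2976 + 0 + 0.4608 + 0 + 0.5328
 = 1.2912

1.2912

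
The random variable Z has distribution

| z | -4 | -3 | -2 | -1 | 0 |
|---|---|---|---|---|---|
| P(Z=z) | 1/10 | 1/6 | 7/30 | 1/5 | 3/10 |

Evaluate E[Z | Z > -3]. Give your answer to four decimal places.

-0.9091

P(Z > -3) = 7/30 + 1/5 + 3/10 = 11/15.
E[Z | Z > -3] = [(-2)·7/30 + (-1)·1/5 + 0·3/10] / (11/15)
 = -2/3 / (11/15)
 = -10/11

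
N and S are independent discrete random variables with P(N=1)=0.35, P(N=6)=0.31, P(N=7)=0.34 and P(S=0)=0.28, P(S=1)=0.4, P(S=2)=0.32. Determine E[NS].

E[NS] = Σ_n Σ_s ns · P(N=n)P(S=s)
 = 0·0.098 + 1·0.14 + 2·0.112 + 0·0.0868 + 6·0.124 + 12·0.0992 + 0·0.0952 + 7·0.136 + 14·0.1088
 = 0 + 0.14 + 0.224 + 0 + 0.744 + 1.1904 + 0 + 0.952 + 1.5232
 = 4.7736

4.7736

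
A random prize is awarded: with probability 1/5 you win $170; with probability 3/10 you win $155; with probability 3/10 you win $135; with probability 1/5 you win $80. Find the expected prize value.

137

E[payout] = 170·1/5 + 155·3/10 + 135·3/10 + 80·1/5
 = 34 + 93/2 + 81/2 + 16
 = 137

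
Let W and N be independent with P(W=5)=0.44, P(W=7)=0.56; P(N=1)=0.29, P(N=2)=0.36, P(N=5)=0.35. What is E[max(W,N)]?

E[max(W,N)] = Σ_w Σ_n max(w,n) · P(W=w)P(N=n)
 = 5·0.1276 + 5·0.1584 + 5·0.154 + 7·0.1624 + 7·0.2016 + 7·0.196
 = 0.638 + 0.792 + 0.77 + 1.1368 + 1.4112 + 1.372
 = 6.12

6.12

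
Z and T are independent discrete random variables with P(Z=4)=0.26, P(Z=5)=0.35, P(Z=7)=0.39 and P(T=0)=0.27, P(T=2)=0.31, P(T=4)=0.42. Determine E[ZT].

E[ZT] = Σ_z Σ_t zt · P(Z=z)P(T=t)
 = 0·0.0702 + 8·0.0806 + 16·0.1092 + 0·0.0945 + 10·0.1085 + 20·0.147 + 0·0.1053 + 14·0.1209 + 28·0.1638
 = 0 + 0.6448 + 1.7472 + 0 + 1.085 + 2.94 + 0 + 1.6926 + 4.5864
 = 12.696

12.696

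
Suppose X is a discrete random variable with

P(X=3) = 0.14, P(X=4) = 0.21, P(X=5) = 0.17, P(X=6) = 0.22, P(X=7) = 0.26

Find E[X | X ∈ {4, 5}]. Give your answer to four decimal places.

P(X ∈ {4, 5}) = 0.21 + 0.17 = 0.38.
E[X | X ∈ {4, 5}] = [4·0.21 + 5·0.17] / 0.38
 = 1.69 / 0.38
 = 169/38

4.4474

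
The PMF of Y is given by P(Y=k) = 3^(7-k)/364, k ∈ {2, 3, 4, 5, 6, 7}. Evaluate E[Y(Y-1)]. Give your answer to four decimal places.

E[Y(Y-1)] = Σ y(y-1)·P(Y=y)
 = 2·243/364 + 6·81/364 + 12·27/364 + 20·9/364 + 30·3/364 + 42·1/364
 = 243/182 + 243/182 + 81/91 + 45/91 + 45/182 + 3/26
 = 402/91

4.4176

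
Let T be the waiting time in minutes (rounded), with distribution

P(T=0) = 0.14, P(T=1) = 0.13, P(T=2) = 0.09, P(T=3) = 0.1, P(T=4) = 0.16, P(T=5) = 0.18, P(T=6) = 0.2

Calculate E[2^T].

22.68

E[2^T] = Σ 2^t·P(T=t)
 = 1·0.14 + 2·0.13 + 4·0.09 + 8·0.1 + 16·0.16 + 32·0.18 + 64·0.2
 = 0.14 + 0.26 + 0.36 + 0.8 + 2.56 + 5.76 + 12.8
 = 22.68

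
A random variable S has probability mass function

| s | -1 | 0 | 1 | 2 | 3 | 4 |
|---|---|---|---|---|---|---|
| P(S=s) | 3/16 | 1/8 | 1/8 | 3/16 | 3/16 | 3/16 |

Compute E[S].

1.625

E[S] = Σ s·P(S=s)
 = (-1)·3/16 + 0·1/8 + 1·1/8 + 2·3/16 + 3·3/16 + 4·3/16
 = (-3/16) + 0 + 1/8 + 3/8 + 9/16 + 3/4
 = 13/8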